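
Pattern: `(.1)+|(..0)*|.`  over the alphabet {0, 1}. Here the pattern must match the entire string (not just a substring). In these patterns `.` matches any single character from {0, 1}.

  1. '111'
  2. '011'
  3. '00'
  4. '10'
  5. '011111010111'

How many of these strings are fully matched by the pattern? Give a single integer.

1

1 → no match
2 → no match
3 → no match
4 → no match
5 → match
Total matched: 1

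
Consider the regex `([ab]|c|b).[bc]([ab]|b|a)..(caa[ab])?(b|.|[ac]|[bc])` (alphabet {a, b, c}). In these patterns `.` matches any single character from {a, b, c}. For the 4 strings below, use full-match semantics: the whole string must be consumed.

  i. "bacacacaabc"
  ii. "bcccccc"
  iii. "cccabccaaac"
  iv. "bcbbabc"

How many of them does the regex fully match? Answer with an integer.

3

i → match
ii → no match
iii → match
iv → match
Total matched: 3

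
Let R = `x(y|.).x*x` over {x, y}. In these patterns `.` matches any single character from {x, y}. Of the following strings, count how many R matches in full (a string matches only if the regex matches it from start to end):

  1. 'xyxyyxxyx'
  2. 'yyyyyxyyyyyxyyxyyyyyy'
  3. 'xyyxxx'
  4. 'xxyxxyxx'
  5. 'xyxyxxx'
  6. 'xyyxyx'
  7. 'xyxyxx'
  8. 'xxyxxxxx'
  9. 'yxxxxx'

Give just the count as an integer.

2

1. 'xyxyyxxyx' → no match
2 → no match — must start with 'x'
3. 'xyyxxx' → match
4. 'xxyxxyxx' → no match
5. 'xyxyxxx' → no match
6. 'xyyxyx' → no match
7. 'xyxyxx' → no match
8. 'xxyxxxxx' → match
9. 'yxxxxx' → no match — must start with 'x'
Total matched: 2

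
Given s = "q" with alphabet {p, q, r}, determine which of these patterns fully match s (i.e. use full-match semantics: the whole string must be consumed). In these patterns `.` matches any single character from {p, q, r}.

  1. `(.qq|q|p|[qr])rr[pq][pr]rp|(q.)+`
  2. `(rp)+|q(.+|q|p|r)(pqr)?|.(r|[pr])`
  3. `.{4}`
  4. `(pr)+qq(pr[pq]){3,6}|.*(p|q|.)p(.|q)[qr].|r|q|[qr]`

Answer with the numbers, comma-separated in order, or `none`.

4

1 → no match
2 → no match
3 → no match
4 → match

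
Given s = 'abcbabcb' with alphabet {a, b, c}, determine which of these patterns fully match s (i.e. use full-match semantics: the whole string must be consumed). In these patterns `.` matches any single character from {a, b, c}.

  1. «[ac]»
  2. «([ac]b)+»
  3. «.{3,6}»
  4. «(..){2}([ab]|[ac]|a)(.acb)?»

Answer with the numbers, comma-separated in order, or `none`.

1 → no match
2 → match
3 → no match
4 → no match

2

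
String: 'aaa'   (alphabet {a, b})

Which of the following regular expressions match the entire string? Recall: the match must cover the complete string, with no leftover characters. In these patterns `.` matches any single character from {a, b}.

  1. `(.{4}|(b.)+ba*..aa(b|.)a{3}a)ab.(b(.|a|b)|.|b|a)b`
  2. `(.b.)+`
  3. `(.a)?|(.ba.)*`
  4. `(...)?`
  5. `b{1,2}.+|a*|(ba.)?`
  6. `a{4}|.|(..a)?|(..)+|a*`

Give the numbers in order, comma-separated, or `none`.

1 → no match — must end with 'b'
2 → no match
3 → no match
4 → match
5 → match
6 → match

4, 5, 6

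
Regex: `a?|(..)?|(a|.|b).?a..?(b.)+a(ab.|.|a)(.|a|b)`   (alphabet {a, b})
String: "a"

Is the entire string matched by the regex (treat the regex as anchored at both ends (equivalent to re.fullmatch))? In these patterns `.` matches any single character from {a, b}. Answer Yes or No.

Yes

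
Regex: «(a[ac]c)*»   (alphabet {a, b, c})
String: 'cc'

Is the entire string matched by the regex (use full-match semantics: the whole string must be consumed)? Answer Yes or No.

No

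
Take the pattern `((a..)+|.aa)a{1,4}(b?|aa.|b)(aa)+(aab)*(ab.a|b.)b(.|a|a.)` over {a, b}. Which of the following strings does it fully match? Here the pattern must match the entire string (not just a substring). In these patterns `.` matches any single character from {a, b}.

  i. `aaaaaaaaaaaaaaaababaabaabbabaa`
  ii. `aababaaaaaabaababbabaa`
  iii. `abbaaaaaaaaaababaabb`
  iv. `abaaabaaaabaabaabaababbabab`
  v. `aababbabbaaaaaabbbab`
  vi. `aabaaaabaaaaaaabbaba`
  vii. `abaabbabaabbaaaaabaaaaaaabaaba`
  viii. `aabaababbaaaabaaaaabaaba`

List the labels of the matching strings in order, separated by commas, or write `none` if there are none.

i → no match
ii → match
iii → match
iv → match
v → match
vi → match
vii → match
viii → match

ii, iii, iv, v, vi, vii, viii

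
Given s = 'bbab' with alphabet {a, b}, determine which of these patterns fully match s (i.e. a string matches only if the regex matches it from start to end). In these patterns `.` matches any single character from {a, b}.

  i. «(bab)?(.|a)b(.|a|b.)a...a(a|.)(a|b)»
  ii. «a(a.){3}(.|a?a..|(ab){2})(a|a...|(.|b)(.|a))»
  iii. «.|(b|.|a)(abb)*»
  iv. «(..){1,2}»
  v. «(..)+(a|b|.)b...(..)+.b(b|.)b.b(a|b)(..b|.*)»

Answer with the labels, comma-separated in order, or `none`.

i → no match
ii → no match — must start with 'aa'
iii → no match
iv → match
v → no match

iv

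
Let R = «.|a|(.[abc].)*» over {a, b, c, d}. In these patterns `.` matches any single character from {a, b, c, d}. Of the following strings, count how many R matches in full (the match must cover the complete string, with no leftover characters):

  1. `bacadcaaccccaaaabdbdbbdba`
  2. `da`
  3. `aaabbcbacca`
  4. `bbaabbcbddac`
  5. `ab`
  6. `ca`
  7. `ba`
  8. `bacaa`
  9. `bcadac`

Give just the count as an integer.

1 → no match
2 → no match
3 → no match
4 → match
5 → no match
6 → no match
7 → no match
8 → no match
9 → match
Total matched: 2

2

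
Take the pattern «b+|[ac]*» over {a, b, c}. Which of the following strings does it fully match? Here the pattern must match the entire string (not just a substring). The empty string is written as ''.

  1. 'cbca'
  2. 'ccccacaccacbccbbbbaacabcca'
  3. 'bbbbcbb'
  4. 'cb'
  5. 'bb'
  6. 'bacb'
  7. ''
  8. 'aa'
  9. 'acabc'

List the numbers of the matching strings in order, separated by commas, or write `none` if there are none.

1 → no match
2 → no match
3 → no match
4 → no match
5 → match
6 → no match
7 → match
8 → match
9 → no match

5, 7, 8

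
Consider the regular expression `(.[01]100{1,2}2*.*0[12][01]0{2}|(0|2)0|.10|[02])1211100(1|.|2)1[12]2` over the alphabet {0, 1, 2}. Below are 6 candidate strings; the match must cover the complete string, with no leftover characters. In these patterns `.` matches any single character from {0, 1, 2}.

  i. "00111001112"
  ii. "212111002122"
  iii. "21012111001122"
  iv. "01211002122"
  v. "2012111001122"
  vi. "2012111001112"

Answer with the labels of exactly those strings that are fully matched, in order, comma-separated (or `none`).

i → no match
ii → match
iii → match
iv → no match
v → match
vi → match

ii, iii, v, vi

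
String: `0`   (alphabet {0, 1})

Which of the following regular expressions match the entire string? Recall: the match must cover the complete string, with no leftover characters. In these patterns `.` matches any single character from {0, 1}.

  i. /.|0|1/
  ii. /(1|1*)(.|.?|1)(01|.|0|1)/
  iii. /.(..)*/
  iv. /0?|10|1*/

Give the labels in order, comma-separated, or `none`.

i → match
ii → match
iii → match
iv → match

i, ii, iii, iv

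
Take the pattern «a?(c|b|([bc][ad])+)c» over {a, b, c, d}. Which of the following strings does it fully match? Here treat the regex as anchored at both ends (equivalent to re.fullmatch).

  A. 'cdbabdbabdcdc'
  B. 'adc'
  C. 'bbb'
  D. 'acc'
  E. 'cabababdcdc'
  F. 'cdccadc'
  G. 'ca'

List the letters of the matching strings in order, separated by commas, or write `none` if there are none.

A → match
B → no match
C → no match — must end with 'c'
D → match
E → match
F → no match
G → no match — must end with 'c'

A, D, E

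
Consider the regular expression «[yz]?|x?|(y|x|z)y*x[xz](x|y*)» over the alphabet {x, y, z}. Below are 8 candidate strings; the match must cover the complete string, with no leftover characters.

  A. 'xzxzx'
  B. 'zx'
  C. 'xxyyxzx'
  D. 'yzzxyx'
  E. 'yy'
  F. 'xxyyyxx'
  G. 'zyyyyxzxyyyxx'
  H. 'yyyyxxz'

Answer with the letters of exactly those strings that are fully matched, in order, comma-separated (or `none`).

A → no match
B → no match
C → no match
D → no match
E → no match
F → no match
G → no match
H → no match

none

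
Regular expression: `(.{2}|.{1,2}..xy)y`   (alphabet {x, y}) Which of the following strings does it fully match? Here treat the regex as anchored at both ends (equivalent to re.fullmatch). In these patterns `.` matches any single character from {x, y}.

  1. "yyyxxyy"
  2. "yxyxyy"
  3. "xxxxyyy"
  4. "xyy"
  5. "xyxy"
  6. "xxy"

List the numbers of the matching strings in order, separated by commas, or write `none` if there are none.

1, 2, 4, 6

1 → match
2 → match
3 → no match
4 → match
5 → no match
6 → match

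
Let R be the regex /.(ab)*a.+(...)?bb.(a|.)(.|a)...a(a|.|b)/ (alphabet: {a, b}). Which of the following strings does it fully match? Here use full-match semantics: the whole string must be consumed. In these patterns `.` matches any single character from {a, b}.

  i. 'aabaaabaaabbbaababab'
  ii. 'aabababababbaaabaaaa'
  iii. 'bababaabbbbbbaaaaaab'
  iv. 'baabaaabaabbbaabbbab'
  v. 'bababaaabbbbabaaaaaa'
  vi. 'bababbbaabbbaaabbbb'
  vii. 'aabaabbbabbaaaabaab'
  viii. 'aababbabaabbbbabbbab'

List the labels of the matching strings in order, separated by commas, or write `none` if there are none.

i, ii, iii, iv, v, vii, viii

i → match
ii → match
iii → match
iv → match
v → match
vi → no match
vii → match
viii → match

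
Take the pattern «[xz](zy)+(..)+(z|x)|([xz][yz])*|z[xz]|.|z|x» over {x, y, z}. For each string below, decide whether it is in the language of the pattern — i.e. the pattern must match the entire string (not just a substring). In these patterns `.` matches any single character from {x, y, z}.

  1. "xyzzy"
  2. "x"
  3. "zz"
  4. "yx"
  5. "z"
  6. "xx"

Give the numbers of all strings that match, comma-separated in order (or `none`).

1 → no match
2 → match
3 → match
4 → no match
5 → match
6 → no match

2, 3, 5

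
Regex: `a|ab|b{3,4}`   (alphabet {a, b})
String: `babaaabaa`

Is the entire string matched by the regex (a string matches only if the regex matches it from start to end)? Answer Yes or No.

No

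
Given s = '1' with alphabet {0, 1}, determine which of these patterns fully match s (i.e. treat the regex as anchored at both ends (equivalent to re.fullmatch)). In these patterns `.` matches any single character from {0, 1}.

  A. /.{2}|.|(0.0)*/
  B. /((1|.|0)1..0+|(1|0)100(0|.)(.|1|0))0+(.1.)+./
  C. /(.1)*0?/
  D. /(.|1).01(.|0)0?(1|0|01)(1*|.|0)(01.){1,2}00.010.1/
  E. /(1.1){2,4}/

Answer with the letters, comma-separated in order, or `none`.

A

A → match
B → no match
C → no match
D → no match
E → no match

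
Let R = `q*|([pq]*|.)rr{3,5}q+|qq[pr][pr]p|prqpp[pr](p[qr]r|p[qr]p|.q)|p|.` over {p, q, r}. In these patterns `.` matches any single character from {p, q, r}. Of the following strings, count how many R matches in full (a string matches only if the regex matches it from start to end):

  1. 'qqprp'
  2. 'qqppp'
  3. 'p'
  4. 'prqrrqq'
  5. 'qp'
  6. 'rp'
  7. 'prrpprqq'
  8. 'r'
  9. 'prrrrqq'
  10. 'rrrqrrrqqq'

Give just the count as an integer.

1 → match
2 → match
3 → match
4 → no match
5 → no match
6 → no match
7 → no match
8 → match
9 → match
10 → no match
Total matched: 5

5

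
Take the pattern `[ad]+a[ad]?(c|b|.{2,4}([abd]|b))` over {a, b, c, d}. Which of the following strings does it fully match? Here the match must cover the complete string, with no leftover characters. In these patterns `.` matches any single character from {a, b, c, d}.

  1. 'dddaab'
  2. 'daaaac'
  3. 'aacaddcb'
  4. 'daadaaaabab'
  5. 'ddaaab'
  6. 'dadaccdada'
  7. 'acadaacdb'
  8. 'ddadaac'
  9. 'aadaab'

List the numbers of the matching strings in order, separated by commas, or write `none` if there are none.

1 → match
2 → match
3 → no match
4 → match
5 → match
6 → no match
7 → no match
8 → match
9 → match

1, 2, 4, 5, 8, 9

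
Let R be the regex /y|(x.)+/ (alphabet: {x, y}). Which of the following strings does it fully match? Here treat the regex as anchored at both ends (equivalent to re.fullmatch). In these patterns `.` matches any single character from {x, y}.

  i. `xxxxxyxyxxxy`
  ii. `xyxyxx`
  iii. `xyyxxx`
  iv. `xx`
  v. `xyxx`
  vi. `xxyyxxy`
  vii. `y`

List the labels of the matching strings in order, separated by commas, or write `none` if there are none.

i, ii, iv, v, vii

i → match
ii → match
iii → no match
iv → match
v → match
vi → no match
vii → match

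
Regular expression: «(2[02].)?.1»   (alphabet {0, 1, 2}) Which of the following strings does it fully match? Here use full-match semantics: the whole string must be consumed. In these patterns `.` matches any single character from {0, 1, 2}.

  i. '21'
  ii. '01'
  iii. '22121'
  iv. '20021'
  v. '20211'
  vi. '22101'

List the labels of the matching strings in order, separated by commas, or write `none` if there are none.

i, ii, iii, iv, v, vi

i. '21' → match
ii. '01' → match
iii. '22121' → match
iv. '20021' → match
v. '20211' → match
vi. '22101' → match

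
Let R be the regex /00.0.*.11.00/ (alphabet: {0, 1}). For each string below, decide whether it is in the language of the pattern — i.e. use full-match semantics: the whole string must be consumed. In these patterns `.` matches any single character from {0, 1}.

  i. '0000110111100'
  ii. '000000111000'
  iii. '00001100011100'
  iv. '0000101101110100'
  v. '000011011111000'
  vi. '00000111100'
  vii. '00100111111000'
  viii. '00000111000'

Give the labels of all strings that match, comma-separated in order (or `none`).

i → match
ii. '000000111000' → match
iii → match
iv → no match
v → match
vi. '00000111100' → match
vii → match
viii. '00000111000' → match

i, ii, iii, v, vi, vii, viii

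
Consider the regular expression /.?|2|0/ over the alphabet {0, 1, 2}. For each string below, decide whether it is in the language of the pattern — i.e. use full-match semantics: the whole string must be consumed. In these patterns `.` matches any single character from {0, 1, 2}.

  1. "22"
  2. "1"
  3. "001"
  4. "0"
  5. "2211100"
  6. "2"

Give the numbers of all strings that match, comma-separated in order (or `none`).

1 → no match
2 → match
3 → no match
4 → match
5 → no match
6 → match

2, 4, 6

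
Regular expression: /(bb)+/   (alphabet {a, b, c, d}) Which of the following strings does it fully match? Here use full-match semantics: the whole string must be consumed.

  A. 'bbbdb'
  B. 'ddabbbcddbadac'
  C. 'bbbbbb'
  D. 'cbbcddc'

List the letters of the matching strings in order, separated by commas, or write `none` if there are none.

C

A → no match — must end with 'bb'
B → no match — must start with 'bb'
C → match
D → no match — must start with 'bb'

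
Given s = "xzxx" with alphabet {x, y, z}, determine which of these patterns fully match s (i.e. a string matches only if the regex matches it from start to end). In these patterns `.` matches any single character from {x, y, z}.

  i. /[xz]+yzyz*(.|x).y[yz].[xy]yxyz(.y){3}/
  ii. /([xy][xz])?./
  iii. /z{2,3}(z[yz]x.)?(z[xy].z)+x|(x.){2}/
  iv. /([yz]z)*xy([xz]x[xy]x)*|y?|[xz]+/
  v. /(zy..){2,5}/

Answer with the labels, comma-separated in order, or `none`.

i → no match — must end with "y"
ii → no match
iii → match
iv → match
v → no match — must start with "zy"

iii, iv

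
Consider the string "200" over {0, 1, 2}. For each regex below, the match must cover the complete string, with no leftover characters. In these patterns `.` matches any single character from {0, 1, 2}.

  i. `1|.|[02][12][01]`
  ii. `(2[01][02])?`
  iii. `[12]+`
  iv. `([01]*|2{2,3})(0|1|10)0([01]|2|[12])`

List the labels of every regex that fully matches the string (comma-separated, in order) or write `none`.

ii

i → no match
ii → match
iii → no match
iv → no match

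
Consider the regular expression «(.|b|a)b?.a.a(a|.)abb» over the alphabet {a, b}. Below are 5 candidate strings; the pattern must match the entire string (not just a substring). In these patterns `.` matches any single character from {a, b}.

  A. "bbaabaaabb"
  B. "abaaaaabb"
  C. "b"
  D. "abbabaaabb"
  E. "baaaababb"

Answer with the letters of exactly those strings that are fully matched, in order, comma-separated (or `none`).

A → match
B → match
C → no match — must end with "abb"
D → match
E → match

A, B, D, E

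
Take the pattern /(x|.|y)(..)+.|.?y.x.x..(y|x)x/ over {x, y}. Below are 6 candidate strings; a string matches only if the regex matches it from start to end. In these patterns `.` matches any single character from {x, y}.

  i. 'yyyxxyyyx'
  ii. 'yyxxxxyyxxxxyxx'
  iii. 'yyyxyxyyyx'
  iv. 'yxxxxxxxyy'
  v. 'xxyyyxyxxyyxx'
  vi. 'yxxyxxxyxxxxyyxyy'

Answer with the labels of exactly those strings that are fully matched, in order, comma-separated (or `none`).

i. 'yyyxxyyyx' → no match
ii → no match
iii. 'yyyxyxyyyx' → match
iv. 'yxxxxxxxyy' → match
v → no match
vi → no match

iii, iv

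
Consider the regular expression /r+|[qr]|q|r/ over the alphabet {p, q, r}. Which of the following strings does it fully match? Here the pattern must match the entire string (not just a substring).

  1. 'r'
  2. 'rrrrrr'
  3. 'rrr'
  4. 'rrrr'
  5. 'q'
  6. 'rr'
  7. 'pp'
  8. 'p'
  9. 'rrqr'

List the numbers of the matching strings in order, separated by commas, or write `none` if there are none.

1, 2, 3, 4, 5, 6

1 → match
2 → match
3 → match
4 → match
5 → match
6 → match
7 → no match
8 → no match
9 → no match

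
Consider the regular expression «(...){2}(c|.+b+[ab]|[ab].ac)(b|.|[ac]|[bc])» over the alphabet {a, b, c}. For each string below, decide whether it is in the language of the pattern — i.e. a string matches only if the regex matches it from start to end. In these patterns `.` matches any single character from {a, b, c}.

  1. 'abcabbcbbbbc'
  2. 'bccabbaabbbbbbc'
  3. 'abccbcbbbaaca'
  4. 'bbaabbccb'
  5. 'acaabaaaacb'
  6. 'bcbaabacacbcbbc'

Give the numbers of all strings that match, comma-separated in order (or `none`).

1. 'abcabbcbbbbc' → match
2 → match
3 → no match
4. 'bbaabbccb' → no match
5. 'acaabaaaacb' → match
6 → match

1, 2, 5, 6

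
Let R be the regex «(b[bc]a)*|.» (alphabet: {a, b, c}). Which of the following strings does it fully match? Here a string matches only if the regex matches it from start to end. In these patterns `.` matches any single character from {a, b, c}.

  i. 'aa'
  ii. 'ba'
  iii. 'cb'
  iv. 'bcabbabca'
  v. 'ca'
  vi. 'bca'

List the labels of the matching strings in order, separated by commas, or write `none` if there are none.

iv, vi

i → no match
ii → no match
iii → no match
iv → match
v → no match
vi → match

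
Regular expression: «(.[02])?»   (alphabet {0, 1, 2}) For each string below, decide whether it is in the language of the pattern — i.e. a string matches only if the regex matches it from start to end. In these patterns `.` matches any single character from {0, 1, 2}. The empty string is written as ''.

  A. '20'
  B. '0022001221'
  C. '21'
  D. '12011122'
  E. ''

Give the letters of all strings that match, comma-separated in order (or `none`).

A, E

A → match
B → no match
C → no match
D → no match
E → match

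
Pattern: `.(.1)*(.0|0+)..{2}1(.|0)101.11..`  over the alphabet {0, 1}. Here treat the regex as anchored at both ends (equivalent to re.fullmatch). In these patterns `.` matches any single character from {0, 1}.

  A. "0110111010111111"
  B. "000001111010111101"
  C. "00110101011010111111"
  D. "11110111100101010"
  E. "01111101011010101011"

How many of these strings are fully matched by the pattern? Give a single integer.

1

A → no match
B → match
C → no match
D → no match
E → no match
Total matched: 1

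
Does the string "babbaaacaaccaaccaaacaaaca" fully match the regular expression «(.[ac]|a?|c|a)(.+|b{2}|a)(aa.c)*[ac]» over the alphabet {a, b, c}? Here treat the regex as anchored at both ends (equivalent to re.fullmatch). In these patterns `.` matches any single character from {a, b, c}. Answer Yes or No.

Yes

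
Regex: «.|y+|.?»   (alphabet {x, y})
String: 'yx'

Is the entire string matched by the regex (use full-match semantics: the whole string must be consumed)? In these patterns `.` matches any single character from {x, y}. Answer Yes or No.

No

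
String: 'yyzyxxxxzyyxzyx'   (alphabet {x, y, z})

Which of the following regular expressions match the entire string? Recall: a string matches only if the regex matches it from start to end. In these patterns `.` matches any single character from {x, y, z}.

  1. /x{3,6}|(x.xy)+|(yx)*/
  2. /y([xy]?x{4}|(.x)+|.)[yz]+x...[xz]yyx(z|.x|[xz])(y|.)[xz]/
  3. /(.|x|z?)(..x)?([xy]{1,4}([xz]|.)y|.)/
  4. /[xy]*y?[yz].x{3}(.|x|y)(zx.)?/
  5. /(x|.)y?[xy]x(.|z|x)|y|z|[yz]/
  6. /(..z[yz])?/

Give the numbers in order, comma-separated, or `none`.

1 → no match
2 → match
3 → no match
4 → no match
5 → no match
6 → no match

2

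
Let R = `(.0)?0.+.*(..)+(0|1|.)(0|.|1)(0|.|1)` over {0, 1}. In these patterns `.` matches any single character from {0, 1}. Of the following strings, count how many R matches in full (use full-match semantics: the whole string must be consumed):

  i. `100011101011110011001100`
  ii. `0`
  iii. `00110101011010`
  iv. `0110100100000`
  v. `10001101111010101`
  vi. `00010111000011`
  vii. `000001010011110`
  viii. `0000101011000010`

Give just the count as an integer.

i → match
ii → no match
iii → match
iv → match
v → match
vi → match
vii → match
viii → match
Total matched: 7

7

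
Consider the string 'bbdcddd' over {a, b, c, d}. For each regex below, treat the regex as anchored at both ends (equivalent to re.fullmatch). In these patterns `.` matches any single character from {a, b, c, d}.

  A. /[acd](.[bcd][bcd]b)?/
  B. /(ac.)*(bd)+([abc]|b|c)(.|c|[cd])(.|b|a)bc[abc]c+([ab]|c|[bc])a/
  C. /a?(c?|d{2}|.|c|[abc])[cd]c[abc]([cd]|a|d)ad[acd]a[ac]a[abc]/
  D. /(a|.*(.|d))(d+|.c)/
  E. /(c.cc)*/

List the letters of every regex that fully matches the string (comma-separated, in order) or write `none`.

D

A → no match
B → no match — must end with 'a'
C → no match
D → match
E → no match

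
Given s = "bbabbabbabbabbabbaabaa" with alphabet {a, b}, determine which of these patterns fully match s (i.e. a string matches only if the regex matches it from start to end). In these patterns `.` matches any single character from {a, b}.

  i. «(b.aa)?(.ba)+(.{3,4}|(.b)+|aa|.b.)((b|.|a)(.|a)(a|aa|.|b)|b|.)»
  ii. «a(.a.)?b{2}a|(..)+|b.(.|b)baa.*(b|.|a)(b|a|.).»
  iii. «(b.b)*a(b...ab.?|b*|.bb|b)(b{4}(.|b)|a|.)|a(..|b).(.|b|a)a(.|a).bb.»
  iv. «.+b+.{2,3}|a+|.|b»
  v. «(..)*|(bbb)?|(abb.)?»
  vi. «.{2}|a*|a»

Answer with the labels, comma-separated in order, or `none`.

i, ii, iv, v

i → match
ii → match
iii → no match
iv → match
v → match
vi → no match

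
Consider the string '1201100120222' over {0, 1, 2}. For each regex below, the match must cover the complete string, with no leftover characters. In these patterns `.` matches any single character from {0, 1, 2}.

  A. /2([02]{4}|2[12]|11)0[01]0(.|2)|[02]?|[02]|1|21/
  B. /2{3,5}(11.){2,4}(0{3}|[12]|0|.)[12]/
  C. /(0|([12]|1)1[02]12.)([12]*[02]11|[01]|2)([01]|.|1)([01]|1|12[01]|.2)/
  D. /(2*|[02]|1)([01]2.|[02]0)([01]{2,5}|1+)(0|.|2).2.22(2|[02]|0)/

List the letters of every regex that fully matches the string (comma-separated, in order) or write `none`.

D

A → no match
B → no match — must start with '2'
C → no match
D → match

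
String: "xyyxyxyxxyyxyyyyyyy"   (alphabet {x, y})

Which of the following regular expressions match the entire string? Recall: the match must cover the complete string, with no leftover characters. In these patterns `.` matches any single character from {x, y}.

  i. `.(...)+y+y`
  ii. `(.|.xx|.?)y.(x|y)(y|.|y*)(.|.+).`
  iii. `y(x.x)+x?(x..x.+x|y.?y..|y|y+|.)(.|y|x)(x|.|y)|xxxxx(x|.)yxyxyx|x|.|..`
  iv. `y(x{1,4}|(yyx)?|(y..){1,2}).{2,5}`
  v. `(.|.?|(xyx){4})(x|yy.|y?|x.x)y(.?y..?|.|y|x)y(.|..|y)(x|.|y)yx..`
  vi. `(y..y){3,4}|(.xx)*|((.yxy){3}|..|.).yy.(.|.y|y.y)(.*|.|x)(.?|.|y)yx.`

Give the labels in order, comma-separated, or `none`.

i, ii

i → match
ii → match
iii → no match
iv → no match — must start with "y"
v → no match
vi → no match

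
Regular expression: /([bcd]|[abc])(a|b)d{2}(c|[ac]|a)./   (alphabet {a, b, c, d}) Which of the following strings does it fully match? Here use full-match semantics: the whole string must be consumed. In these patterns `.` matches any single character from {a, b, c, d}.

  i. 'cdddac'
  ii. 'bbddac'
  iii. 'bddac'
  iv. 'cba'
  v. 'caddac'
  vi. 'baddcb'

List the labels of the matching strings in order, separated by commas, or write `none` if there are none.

i. 'cdddac' → no match
ii. 'bbddac' → match
iii. 'bddac' → no match
iv. 'cba' → no match
v. 'caddac' → match
vi. 'baddcb' → match

ii, v, vi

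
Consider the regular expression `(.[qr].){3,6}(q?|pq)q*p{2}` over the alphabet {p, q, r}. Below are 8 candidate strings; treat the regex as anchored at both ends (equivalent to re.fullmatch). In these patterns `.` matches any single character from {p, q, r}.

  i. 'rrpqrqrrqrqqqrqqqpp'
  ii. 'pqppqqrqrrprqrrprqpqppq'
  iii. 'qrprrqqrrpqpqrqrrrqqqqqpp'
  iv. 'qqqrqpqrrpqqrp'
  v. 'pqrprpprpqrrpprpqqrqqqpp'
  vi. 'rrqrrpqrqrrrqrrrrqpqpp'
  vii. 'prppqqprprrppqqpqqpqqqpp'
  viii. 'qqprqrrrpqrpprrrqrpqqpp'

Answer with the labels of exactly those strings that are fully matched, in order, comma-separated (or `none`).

i → match
ii → no match — must end with 'p'
iii → match
iv → no match
v → no match
vi → match
vii → match
viii → match

i, iii, vi, vii, viii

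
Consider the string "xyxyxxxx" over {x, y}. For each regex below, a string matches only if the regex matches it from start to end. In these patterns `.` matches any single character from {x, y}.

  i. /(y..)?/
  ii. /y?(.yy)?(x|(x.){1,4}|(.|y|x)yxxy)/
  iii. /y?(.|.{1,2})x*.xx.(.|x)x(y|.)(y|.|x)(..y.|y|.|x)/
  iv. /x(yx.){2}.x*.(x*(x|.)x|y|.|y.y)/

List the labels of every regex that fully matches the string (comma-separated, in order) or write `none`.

ii

i → no match
ii → match
iii → no match
iv → no match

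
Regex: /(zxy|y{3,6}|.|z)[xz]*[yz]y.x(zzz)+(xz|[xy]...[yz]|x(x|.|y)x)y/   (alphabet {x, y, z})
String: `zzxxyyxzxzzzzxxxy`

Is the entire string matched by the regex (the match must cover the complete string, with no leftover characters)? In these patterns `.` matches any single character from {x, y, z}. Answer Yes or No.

No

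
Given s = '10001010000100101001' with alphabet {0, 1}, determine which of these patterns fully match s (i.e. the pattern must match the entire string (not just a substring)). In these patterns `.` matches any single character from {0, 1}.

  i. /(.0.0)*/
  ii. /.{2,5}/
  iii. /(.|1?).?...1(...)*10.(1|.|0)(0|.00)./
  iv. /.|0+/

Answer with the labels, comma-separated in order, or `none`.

i → no match
ii → no match
iii → match
iv → no match

iii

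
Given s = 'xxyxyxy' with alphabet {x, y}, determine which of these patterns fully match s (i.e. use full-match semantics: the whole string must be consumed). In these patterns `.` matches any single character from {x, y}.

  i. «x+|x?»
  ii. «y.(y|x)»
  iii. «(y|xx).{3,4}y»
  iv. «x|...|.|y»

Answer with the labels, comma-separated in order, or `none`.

i → no match
ii → no match — must start with 'y'
iii → match
iv → no match

iii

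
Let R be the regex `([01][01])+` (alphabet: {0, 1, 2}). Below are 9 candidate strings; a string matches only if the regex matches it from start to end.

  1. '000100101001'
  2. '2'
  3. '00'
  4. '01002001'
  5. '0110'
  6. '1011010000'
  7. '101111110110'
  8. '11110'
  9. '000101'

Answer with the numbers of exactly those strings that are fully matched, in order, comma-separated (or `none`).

1 → match
2 → no match
3 → match
4 → no match
5 → match
6 → match
7 → match
8 → no match
9 → match

1, 3, 5, 6, 7, 9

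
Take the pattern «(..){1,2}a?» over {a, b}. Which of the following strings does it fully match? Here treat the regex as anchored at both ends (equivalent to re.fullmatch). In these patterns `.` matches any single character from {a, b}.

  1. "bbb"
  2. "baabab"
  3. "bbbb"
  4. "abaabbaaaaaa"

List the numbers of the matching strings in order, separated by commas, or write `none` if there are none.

3

1. "bbb" → no match
2. "baabab" → no match
3. "bbbb" → match
4. "abaabbaaaaaa" → no match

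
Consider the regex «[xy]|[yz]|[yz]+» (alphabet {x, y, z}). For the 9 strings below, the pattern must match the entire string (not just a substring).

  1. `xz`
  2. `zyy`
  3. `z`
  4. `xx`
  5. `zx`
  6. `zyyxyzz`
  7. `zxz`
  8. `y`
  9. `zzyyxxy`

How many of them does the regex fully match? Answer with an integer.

1. `xz` → no match
2. `zyy` → match
3. `z` → match
4. `xx` → no match
5. `zx` → no match
6. `zyyxyzz` → no match
7. `zxz` → no match
8. `y` → match
9. `zzyyxxy` → no match
Total matched: 3

3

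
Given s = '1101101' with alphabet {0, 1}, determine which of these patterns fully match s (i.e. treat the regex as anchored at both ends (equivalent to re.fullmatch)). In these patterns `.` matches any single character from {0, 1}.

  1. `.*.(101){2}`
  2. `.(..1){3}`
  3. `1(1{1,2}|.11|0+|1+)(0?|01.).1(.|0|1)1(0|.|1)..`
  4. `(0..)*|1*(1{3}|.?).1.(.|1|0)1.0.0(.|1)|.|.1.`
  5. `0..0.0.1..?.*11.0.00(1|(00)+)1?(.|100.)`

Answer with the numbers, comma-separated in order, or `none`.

1

1 → match
2 → no match
3 → no match
4 → no match
5 → no match — must start with '0'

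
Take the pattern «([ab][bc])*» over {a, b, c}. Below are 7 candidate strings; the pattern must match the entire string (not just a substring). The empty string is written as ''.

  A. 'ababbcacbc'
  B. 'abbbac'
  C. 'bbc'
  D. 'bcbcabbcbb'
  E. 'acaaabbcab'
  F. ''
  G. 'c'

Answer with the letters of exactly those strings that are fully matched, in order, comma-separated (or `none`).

A, B, D, F

A → match
B → match
C → no match
D → match
E → no match
F → match
G → no match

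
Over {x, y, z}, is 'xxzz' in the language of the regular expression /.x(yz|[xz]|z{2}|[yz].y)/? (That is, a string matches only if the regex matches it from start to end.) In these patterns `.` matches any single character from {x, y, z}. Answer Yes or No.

Yes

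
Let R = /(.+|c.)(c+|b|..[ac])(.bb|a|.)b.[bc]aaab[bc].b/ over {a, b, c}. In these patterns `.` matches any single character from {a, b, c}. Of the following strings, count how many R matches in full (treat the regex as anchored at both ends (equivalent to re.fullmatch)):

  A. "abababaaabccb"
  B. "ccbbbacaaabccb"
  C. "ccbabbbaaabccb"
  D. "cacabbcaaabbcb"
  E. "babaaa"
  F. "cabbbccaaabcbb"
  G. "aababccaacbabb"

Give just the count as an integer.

5

A → match
B → match
C → match
D → match
E → no match — must end with "b"
F → match
G → no match
Total matched: 5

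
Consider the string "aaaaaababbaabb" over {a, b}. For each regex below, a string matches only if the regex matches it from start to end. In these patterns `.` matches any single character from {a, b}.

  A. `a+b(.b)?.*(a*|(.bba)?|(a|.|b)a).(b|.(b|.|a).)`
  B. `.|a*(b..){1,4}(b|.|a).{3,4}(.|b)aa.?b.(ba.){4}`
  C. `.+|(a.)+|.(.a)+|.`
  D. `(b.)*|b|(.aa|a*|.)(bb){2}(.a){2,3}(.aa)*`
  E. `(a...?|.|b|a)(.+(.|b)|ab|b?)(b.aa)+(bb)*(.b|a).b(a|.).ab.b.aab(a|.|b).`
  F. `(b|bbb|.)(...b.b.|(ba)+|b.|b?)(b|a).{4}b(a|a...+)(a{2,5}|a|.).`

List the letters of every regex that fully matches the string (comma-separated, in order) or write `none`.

A, C, F

A → match
B → no match
C → match
D → no match
E → no match
F → match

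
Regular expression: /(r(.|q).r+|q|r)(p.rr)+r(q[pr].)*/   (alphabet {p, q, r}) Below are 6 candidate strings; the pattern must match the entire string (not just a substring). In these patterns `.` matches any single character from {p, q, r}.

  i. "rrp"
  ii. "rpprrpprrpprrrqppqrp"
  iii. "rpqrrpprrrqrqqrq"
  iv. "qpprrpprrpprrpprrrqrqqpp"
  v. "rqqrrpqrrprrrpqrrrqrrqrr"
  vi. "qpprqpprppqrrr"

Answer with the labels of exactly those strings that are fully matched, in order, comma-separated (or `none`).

i → no match
ii → match
iii → match
iv → match
v → match
vi → no match

ii, iii, iv, v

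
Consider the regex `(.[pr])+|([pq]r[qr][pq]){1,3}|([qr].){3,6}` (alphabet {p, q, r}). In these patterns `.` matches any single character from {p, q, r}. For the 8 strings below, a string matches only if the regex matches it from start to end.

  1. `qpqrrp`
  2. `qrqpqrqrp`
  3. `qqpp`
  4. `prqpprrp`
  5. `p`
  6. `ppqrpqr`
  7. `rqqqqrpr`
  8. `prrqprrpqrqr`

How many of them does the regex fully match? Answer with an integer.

2

1 → match
2 → no match
3 → no match
4 → match
5 → no match
6 → no match
7 → no match
8 → no match
Total matched: 2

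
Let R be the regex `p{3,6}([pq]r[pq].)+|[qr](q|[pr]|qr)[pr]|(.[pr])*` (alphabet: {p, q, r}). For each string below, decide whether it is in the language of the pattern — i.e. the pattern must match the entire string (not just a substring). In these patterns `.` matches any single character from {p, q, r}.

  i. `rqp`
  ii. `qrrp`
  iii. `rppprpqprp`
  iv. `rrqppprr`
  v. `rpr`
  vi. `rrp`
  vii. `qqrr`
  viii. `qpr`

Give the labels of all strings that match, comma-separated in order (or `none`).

i → match
ii → match
iii → match
iv → match
v → match
vi → match
vii → match
viii → match

i, ii, iii, iv, v, vi, vii, viii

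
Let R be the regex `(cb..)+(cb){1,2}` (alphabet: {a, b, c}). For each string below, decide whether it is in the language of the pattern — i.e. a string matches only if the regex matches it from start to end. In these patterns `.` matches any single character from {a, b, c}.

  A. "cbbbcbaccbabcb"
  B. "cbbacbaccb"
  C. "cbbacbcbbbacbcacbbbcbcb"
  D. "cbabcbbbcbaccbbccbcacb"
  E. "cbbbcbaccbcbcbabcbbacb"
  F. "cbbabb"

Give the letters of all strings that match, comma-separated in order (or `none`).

A → match
B. "cbbacbaccb" → match
C → no match
D → match
E → match
F. "cbbabb" → no match — must end with "cb"

A, B, D, E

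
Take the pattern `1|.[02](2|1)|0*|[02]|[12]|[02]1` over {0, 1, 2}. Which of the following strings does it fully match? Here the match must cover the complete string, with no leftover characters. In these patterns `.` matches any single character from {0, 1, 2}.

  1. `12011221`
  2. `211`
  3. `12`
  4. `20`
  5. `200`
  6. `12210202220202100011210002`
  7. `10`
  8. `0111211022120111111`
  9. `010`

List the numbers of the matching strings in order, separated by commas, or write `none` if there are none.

1 → no match
2 → no match
3 → no match
4 → no match
5 → no match
6 → no match
7 → no match
8 → no match
9 → no match

none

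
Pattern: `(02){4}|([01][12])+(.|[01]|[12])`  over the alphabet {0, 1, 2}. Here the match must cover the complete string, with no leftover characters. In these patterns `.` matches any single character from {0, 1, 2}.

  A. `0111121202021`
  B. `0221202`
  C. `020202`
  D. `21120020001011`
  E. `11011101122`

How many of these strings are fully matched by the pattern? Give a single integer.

2

A → match
B → no match
C → no match
D → no match
E → match
Total matched: 2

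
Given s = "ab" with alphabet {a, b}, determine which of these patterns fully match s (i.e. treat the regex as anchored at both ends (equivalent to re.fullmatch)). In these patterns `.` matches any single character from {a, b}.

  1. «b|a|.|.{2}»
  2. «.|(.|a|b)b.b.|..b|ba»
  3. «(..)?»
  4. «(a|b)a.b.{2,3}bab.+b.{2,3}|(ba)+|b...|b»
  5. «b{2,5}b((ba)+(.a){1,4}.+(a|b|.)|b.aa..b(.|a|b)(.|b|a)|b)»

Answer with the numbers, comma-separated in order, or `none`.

1, 3

1 → match
2 → no match
3 → match
4 → no match
5 → no match — must start with "b"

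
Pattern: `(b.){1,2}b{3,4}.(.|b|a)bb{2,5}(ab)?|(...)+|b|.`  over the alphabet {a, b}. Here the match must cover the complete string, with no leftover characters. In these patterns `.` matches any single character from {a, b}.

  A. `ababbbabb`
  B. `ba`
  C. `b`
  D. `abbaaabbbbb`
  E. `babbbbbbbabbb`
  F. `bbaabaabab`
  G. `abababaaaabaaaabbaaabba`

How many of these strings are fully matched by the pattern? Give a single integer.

3

A → match
B → no match
C → match
D → no match
E → match
F → no match
G → no match
Total matched: 3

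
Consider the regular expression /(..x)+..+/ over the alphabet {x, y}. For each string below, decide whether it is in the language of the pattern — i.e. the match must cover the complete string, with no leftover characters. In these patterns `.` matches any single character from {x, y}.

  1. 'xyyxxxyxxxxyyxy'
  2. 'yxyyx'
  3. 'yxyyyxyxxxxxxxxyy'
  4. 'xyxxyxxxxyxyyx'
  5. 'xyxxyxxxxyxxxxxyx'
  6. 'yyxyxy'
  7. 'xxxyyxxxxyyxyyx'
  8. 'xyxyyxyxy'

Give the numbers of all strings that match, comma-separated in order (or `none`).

4, 5, 6, 7, 8

1 → no match
2 → no match
3 → no match
4 → match
5 → match
6 → match
7 → match
8 → match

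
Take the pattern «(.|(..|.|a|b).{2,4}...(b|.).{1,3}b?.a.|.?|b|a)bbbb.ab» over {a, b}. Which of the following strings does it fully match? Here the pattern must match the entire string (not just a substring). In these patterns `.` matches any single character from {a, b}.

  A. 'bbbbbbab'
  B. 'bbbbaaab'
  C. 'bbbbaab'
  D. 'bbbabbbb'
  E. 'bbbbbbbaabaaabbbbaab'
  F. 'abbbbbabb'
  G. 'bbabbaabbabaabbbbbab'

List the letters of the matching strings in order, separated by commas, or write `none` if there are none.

A → match
B → no match
C → match
D → no match — must end with 'ab'
E → match
F → no match — must end with 'ab'
G → match

A, C, E, G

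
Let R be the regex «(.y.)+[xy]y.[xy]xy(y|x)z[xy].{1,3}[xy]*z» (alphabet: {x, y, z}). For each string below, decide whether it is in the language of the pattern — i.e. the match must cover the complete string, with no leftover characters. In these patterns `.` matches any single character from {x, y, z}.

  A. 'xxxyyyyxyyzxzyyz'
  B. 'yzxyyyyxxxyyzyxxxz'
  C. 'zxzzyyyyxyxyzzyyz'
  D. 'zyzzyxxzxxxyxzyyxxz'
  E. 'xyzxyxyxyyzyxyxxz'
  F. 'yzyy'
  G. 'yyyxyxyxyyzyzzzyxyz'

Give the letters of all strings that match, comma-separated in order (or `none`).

E, G

A → no match
B → no match
C → no match
D → no match
E → match
F → no match — must end with 'z'
G → match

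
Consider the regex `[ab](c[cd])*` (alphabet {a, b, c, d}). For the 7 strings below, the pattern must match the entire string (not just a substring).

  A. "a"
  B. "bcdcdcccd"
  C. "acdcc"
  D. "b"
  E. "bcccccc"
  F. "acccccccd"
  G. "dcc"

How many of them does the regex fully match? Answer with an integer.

6

A. "a" → match
B. "bcdcdcccd" → match
C. "acdcc" → match
D. "b" → match
E. "bcccccc" → match
F. "acccccccd" → match
G. "dcc" → no match
Total matched: 6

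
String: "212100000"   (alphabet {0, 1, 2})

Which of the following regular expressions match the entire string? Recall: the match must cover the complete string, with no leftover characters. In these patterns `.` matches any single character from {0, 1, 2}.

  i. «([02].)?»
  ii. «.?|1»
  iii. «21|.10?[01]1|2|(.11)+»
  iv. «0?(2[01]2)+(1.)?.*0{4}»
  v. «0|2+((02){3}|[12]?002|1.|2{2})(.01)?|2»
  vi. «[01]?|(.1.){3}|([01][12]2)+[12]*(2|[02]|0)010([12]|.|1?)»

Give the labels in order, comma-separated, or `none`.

i → no match
ii → no match
iii → no match
iv → match
v → no match
vi → no match

iv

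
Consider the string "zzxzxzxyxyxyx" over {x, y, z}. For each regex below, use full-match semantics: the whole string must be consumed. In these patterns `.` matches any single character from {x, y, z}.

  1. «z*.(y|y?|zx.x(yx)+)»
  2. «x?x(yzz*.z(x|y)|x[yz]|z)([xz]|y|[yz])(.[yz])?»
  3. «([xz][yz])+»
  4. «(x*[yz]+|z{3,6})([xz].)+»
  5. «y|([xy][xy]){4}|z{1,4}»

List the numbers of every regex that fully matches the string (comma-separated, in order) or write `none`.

1

1 → match
2 → no match
3 → no match
4 → no match
5 → no match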